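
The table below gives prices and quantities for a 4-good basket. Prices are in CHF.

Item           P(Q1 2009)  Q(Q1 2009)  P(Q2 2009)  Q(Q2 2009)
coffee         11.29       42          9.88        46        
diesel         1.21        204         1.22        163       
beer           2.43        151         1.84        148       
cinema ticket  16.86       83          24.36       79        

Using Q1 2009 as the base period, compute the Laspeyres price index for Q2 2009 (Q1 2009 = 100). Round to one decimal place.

119.1

Laspeyres price index uses base-period quantities as weights.
ΣP(Q2 2009)·Q(Q1 2009) = 9.88×42 + 1.22×204 + 1.84×151 + 24.36×83 = 414.96 + 248.88 + 277.84 + 2021.88 = 2963.56
ΣP(Q1 2009)·Q(Q1 2009) = 11.29×42 + 1.21×204 + 2.43×151 + 16.86×83 = 474.18 + 246.84 + 366.93 + 1399.38 = 2487.33
Index = 2963.56 / 2487.33 × 100 = 119.1462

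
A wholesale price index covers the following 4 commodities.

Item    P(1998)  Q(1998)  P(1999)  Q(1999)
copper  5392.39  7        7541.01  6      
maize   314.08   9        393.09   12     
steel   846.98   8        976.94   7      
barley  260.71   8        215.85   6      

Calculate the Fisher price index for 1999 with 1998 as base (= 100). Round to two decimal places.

133.22

Laspeyres component (base-period weights):
ΣP(1999)Q(1998) = 7541.01×7 + 393.09×9 + 976.94×8 + 215.85×8 = 52787.07 + 3537.81 + 7815.52 + 1726.8 = 65867.2
ΣP(1998)Q(1998) = 5392.39×7 + 314.08×9 + 846.98×8 + 260.71×8 = 37746.73 + 2826.72 + 6775.84 + 2085.68 = 49434.97
L = 65867.2 / 49434.97 × 100 = 133.2401
Paasche component (current-period weights):
ΣP(1999)Q(1999) = 7541.01×6 + 393.09×12 + 976.94×7 + 215.85×6 = 45246.06 + 4717.08 + 6838.58 + 1295.1 = 58096.82
ΣP(1998)Q(1999) = 5392.39×6 + 314.08×12 + 846.98×7 + 260.71×6 = 32354.34 + 3768.96 + 5928.86 + 1564.26 = 43616.42
P = 58096.82 / 43616.42 × 100 = 133.1994
Fisher = √(L × P) = √(133.2401 × 133.1994) = 133.2198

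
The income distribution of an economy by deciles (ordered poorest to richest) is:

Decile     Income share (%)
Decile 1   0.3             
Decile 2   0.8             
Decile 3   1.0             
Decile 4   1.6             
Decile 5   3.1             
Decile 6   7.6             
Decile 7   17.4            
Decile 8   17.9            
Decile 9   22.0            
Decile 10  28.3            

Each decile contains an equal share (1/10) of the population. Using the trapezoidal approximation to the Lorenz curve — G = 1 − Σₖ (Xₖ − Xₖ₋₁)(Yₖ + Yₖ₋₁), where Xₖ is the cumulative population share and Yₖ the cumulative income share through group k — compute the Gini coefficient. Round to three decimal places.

Cumulative income shares Yₖ: 0.0030, 0.0110, 0.0210, 0.0370, 0.0680, 0.1440, 0.3180, 0.4970, 0.7170, 1.0000
Σ (Xₖ−Xₖ₋₁)(Yₖ+Yₖ₋₁) = (1/10)(0.0030+0.0000) + (1/10)(0.0110+0.0030) + (1/10)(0.0210+0.0110) + (1/10)(0.0370+0.0210) + (1/10)(0.0680+0.0370) + (1/10)(0.1440+0.0680) + (1/10)(0.3180+0.1440) + (1/10)(0.4970+0.3180) + (1/10)(0.7170+0.4970) + (1/10)(1.0000+0.7170)
  = 0.0003 + 0.0014 + 0.0032 + 0.0058 + 0.0105 + 0.0212 + 0.0462 + 0.0815 + 0.1214 + 0.1717 = 0.4632
G = 1 − 0.4632 = 0.5368

0.537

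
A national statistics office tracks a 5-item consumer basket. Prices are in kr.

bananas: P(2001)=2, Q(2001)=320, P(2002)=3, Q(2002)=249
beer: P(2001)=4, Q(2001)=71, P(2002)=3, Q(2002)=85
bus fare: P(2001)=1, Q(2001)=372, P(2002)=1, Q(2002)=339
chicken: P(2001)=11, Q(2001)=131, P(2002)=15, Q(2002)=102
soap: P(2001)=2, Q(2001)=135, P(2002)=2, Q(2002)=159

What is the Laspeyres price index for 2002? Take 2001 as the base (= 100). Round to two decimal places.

125.71

Laspeyres price index uses base-period quantities as weights.
ΣP(2002)·Q(2001) = 3×320 + 3×71 + 1×372 + 15×131 + 2×135 = 960 + 213 + 372 + 1965 + 270 = 3780
ΣP(2001)·Q(2001) = 2×320 + 4×71 + 1×372 + 11×131 + 2×135 = 640 + 284 + 372 + 1441 + 270 = 3007
Index = 3780 / 3007 × 100 = 125.7067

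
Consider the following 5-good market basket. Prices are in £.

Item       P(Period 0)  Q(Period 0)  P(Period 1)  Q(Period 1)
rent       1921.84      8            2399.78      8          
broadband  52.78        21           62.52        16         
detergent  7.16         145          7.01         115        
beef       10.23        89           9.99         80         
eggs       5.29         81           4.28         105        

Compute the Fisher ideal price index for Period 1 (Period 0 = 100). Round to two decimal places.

120.76

Laspeyres component (base-period weights):
ΣP(Period 1)Q(Period 0) = 2399.78×8 + 62.52×21 + 7.01×145 + 9.99×89 + 4.28×81 = 19198.24 + 1312.92 + 1016.45 + 889.11 + 346.68 = 22763.4
ΣP(Period 0)Q(Period 0) = 1921.84×8 + 52.78×21 + 7.16×145 + 10.23×89 + 5.29×81 = 15374.72 + 1108.38 + 1038.2 + 910.47 + 428.49 = 18860.26
L = 22763.4 / 18860.26 × 100 = 120.6950
Paasche component (current-period weights):
ΣP(Period 1)Q(Period 1) = 2399.78×8 + 62.52×16 + 7.01×115 + 9.99×80 + 4.28×105 = 19198.24 + 1000.32 + 806.15 + 799.2 + 449.4 = 22253.31
ΣP(Period 0)Q(Period 1) = 1921.84×8 + 52.78×16 + 7.16×115 + 10.23×80 + 5.29×105 = 15374.72 + 844.48 + 823.4 + 818.4 + 555.45 = 18416.45
P = 22253.31 / 18416.45 × 100 = 120.8339
Fisher = √(L × P) = √(120.6950 × 120.8339) = 120.7644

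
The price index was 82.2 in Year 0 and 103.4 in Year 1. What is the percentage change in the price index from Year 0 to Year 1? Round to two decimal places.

Change = (103.4 − 82.2) / 82.2 × 100
       = 21.2 / 82.2 × 100 = 25.7908%

25.79%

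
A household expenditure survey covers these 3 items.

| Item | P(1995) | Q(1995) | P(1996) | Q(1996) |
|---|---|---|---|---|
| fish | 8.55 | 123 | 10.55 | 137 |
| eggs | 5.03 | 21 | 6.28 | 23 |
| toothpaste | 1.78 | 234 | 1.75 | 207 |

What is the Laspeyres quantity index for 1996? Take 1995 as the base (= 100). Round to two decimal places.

105.19

Laspeyres quantity index uses base-period prices as weights.
ΣP(1995)·Q(1996) = 8.55×137 + 5.03×23 + 1.78×207 = 1171.35 + 115.69 + 368.46 = 1655.5
ΣP(1995)·Q(1995) = 8.55×123 + 5.03×21 + 1.78×234 = 1051.65 + 105.63 + 416.52 = 1573.8
Index = 1655.5 / 1573.8 × 100 = 105.1913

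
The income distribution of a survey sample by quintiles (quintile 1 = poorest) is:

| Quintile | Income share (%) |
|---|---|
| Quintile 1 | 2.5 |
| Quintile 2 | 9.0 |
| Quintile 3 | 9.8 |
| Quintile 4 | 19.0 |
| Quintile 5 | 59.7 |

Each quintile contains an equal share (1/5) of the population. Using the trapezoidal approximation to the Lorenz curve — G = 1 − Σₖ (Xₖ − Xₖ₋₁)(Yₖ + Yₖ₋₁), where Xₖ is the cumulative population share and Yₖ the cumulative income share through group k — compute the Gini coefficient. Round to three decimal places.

Cumulative income shares Yₖ: 0.0250, 0.1150, 0.2130, 0.4030, 1.0000
Σ (Xₖ−Xₖ₋₁)(Yₖ+Yₖ₋₁) = (1/5)(0.0250+0.0000) + (1/5)(0.1150+0.0250) + (1/5)(0.2130+0.1150) + (1/5)(0.4030+0.2130) + (1/5)(1.0000+0.4030)
  = 0.0050 + 0.0280 + 0.0656 + 0.1232 + 0.2806 = 0.5024
G = 1 − 0.5024 = 0.4976

0.498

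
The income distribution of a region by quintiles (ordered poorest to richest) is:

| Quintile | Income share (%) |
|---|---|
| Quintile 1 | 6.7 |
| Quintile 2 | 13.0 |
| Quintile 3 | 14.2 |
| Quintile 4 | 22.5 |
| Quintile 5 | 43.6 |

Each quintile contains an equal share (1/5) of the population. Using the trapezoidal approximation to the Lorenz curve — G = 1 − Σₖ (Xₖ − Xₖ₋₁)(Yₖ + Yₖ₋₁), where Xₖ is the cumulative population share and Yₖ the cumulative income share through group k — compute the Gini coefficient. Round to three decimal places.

Cumulative income shares Yₖ: 0.0670, 0.1970, 0.3390, 0.5640, 1.0000
Σ (Xₖ−Xₖ₋₁)(Yₖ+Yₖ₋₁) = (1/5)(0.0670+0.0000) + (1/5)(0.1970+0.0670) + (1/5)(0.3390+0.1970) + (1/5)(0.5640+0.3390) + (1/5)(1.0000+0.5640)
  = 0.0134 + 0.0528 + 0.1072 + 0.1806 + 0.3128 = 0.6668
G = 1 − 0.6668 = 0.3332

0.333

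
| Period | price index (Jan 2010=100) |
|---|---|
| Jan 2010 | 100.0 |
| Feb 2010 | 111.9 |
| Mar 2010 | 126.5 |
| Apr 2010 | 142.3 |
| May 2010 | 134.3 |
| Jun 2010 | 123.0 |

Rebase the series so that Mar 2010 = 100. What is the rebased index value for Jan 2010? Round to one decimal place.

Rebased(Jan 2010) = 100.0 / 126.5 × 100 = 79.0514

79.1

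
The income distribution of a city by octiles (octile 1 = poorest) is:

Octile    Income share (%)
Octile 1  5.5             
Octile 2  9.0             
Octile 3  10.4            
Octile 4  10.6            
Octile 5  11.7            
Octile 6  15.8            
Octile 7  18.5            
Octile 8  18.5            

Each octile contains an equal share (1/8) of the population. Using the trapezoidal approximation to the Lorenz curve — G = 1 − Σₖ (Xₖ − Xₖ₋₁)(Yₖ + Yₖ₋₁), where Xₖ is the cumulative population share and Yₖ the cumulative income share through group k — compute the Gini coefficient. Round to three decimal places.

Cumulative income shares Yₖ: 0.0550, 0.1450, 0.2490, 0.3550, 0.4720, 0.6300, 0.8150, 1.0000
Σ (Xₖ−Xₖ₋₁)(Yₖ+Yₖ₋₁) = (1/8)(0.0550+0.0000) + (1/8)(0.1450+0.0550) + (1/8)(0.2490+0.1450) + (1/8)(0.3550+0.2490) + (1/8)(0.4720+0.3550) + (1/8)(0.6300+0.4720) + (1/8)(0.8150+0.6300) + (1/8)(1.0000+0.8150)
  = 0.0069 + 0.0250 + 0.0493 + 0.0755 + 0.1034 + 0.1377 + 0.1806 + 0.2269 = 0.8052
G = 1 − 0.8052 = 0.1948

0.195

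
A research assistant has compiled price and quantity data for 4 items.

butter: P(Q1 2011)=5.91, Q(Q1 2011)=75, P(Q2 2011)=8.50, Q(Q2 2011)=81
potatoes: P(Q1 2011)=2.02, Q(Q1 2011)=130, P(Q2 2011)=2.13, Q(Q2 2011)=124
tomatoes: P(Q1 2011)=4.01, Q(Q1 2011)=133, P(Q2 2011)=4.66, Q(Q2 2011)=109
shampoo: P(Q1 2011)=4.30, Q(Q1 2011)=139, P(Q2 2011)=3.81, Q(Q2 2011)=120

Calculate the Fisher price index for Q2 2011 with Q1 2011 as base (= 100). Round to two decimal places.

Laspeyres component (base-period weights):
ΣP(Q2 2011)Q(Q1 2011) = 8.50×75 + 2.13×130 + 4.66×133 + 3.81×139 = 637.5 + 276.9 + 619.78 + 529.59 = 2063.77
ΣP(Q1 2011)Q(Q1 2011) = 5.91×75 + 2.02×130 + 4.01×133 + 4.30×139 = 443.25 + 262.6 + 533.33 + 597.7 = 1836.88
L = 2063.77 / 1836.88 × 100 = 112.3519
Paasche component (current-period weights):
ΣP(Q2 2011)Q(Q2 2011) = 8.50×81 + 2.13×124 + 4.66×109 + 3.81×120 = 688.5 + 264.12 + 507.94 + 457.2 = 1917.76
ΣP(Q1 2011)Q(Q2 2011) = 5.91×81 + 2.02×124 + 4.01×109 + 4.30×120 = 478.71 + 250.48 + 437.09 + 516 = 1682.28
P = 1917.76 / 1682.28 × 100 = 113.9977
Fisher = √(L × P) = √(112.3519 × 113.9977) = 113.1718

113.17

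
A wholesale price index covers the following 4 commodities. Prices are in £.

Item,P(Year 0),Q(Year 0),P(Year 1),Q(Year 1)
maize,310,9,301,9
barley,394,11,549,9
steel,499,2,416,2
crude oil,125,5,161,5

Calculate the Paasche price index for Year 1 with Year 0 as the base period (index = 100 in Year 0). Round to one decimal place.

Paasche price index uses current-period quantities as weights.
ΣP(Year 1)·Q(Year 1) = 301×9 + 549×9 + 416×2 + 161×5 = 2709 + 4941 + 832 + 805 = 9287
ΣP(Year 0)·Q(Year 1) = 310×9 + 394×9 + 499×2 + 125×5 = 2790 + 3546 + 998 + 625 = 7959
Index = 9287 / 7959 × 100 = 116.6855

116.7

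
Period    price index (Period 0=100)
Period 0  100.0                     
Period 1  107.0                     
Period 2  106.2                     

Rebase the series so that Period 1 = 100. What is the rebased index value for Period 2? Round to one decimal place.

99.3

Rebased(Period 2) = 106.2 / 107.0 × 100 = 99.2523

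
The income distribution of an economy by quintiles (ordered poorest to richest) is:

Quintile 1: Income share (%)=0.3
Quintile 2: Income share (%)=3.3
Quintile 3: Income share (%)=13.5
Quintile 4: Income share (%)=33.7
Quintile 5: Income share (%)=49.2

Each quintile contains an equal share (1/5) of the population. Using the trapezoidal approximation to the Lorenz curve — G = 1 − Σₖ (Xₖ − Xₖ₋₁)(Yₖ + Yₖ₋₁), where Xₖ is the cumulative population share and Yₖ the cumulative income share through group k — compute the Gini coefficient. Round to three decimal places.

Cumulative income shares Yₖ: 0.0030, 0.0360, 0.1710, 0.5080, 1.0000
Σ (Xₖ−Xₖ₋₁)(Yₖ+Yₖ₋₁) = (1/5)(0.0030+0.0000) + (1/5)(0.0360+0.0030) + (1/5)(0.1710+0.0360) + (1/5)(0.5080+0.1710) + (1/5)(1.0000+0.5080)
  = 0.0006 + 0.0078 + 0.0414 + 0.1358 + 0.3016 = 0.4872
G = 1 − 0.4872 = 0.5128

0.513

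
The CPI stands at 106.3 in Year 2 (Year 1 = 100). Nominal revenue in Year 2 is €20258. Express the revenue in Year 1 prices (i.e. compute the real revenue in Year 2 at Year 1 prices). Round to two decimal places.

Real = Nominal ÷ (Index/100) = 20258 ÷ (106.3/100)
     = 20258 ÷ 1.063 = 19057.3848

19057.38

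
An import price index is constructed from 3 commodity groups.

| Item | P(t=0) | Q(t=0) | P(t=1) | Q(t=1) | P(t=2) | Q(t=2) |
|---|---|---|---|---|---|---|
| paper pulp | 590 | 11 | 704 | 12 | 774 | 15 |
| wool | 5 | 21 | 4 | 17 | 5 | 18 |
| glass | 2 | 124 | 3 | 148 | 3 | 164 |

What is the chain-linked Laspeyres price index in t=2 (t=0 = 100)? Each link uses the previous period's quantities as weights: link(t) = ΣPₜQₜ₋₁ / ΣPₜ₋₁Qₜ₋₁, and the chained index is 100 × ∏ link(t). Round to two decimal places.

131.29

Link t=0→t=1:
ΣP(t=1)Q(t=0) = 704×11 + 4×21 + 3×124 = 7744 + 84 + 372 = 8200
ΣP(t=0)Q(t=0) = 590×11 + 5×21 + 2×124 = 6490 + 105 + 248 = 6843
link = 8200/6843 = 1.198305
Link t=1→t=2:
ΣP(t=2)Q(t=1) = 774×12 + 5×17 + 3×148 = 9288 + 85 + 444 = 9817
ΣP(t=1)Q(t=1) = 704×12 + 4×17 + 3×148 = 8448 + 68 + 444 = 8960
link = 9817/8960 = 1.095647
Chained index = 100 × 1.198305 × 1.095647 = 131.2919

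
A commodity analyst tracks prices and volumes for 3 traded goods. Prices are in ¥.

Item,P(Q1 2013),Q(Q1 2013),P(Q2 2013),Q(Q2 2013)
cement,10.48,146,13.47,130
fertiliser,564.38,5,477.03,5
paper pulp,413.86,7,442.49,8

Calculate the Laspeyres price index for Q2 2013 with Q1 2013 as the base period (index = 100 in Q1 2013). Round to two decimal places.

Laspeyres price index uses base-period quantities as weights.
ΣP(Q2 2013)·Q(Q1 2013) = 13.47×146 + 477.03×5 + 442.49×7 = 1966.62 + 2385.15 + 3097.43 = 7449.2
ΣP(Q1 2013)·Q(Q1 2013) = 10.48×146 + 564.38×5 + 413.86×7 = 1530.08 + 2821.9 + 2897.02 = 7249
Index = 7449.2 / 7249 × 100 = 102.7618

102.76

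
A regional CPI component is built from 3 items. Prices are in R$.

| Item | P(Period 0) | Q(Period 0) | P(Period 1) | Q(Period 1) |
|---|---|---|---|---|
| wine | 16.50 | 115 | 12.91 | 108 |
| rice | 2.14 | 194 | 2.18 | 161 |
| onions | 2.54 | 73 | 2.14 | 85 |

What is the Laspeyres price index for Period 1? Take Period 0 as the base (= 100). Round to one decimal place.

82.6

Laspeyres price index uses base-period quantities as weights.
ΣP(Period 1)·Q(Period 0) = 12.91×115 + 2.18×194 + 2.14×73 = 1484.65 + 422.92 + 156.22 = 2063.79
ΣP(Period 0)·Q(Period 0) = 16.50×115 + 2.14×194 + 2.54×73 = 1897.5 + 415.16 + 185.42 = 2498.08
Index = 2063.79 / 2498.08 × 100 = 82.6150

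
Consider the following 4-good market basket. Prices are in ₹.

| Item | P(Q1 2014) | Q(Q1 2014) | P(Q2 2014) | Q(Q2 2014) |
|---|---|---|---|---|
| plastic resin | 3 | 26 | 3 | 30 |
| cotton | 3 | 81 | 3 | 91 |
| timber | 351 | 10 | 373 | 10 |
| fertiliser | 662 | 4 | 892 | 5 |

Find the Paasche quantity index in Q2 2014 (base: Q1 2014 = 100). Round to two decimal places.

112.26

Paasche quantity index uses current-period prices as weights.
ΣP(Q2 2014)·Q(Q2 2014) = 3×30 + 3×91 + 373×10 + 892×5 = 90 + 273 + 3730 + 4460 = 8553
ΣP(Q2 2014)·Q(Q1 2014) = 3×26 + 3×81 + 373×10 + 892×4 = 78 + 243 + 3730 + 3568 = 7619
Index = 8553 / 7619 × 100 = 112.2588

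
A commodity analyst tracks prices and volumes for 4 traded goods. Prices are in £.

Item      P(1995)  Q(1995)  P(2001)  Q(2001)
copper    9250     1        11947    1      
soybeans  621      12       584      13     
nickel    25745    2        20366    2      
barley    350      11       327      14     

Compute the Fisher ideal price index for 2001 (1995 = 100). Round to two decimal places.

Laspeyres component (base-period weights):
ΣP(2001)Q(1995) = 11947×1 + 584×12 + 20366×2 + 327×11 = 11947 + 7008 + 40732 + 3597 = 63284
ΣP(1995)Q(1995) = 9250×1 + 621×12 + 25745×2 + 350×11 = 9250 + 7452 + 51490 + 3850 = 72042
L = 63284 / 72042 × 100 = 87.8432
Paasche component (current-period weights):
ΣP(2001)Q(2001) = 11947×1 + 584×13 + 20366×2 + 327×14 = 11947 + 7592 + 40732 + 4578 = 64849
ΣP(1995)Q(2001) = 9250×1 + 621×13 + 25745×2 + 350×14 = 9250 + 8073 + 51490 + 4900 = 73713
P = 64849 / 73713 × 100 = 87.9750
Fisher = √(L × P) = √(87.8432 × 87.9750) = 87.9091

87.91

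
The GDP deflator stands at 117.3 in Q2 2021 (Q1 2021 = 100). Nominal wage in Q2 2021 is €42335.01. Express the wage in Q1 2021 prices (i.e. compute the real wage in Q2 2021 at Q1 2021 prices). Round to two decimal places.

36091.23

Real = Nominal ÷ (Index/100) = 42335.01 ÷ (117.3/100)
     = 42335.01 ÷ 1.173 = 36091.2276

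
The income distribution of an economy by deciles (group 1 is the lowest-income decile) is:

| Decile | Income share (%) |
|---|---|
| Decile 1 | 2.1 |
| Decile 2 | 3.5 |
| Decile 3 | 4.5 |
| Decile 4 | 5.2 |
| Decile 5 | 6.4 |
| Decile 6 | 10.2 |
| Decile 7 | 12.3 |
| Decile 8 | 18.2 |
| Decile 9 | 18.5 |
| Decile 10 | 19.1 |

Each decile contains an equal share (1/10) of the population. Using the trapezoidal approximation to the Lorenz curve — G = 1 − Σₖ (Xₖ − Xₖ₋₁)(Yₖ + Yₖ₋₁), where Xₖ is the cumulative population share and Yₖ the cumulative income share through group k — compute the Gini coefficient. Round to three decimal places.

0.352

Cumulative income shares Yₖ: 0.0210, 0.0560, 0.1010, 0.1530, 0.2170, 0.3190, 0.4420, 0.6240, 0.8090, 1.0000
Σ (Xₖ−Xₖ₋₁)(Yₖ+Yₖ₋₁) = (1/10)(0.0210+0.0000) + (1/10)(0.0560+0.0210) + (1/10)(0.1010+0.0560) + (1/10)(0.1530+0.1010) + (1/10)(0.2170+0.1530) + (1/10)(0.3190+0.2170) + (1/10)(0.4420+0.3190) + (1/10)(0.6240+0.4420) + (1/10)(0.8090+0.6240) + (1/10)(1.0000+0.8090)
  = 0.0021 + 0.0077 + 0.0157 + 0.0254 + 0.0370 + 0.0536 + 0.0761 + 0.1066 + 0.1433 + 0.1809 = 0.6484
G = 1 − 0.6484 = 0.3516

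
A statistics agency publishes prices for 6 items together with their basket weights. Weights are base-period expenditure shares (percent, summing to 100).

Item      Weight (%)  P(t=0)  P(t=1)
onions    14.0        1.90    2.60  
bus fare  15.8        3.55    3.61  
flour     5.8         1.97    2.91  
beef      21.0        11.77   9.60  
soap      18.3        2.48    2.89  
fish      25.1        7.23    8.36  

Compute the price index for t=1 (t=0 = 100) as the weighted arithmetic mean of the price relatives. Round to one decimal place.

111.3

onions: 14.0 × (2.60/1.90) = 14.0 × 1.368421 = 19.1579
bus fare: 15.8 × (3.61/3.55) = 15.8 × 1.016901 = 16.0670
flour: 5.8 × (2.91/1.97) = 5.8 × 1.477157 = 8.5675
beef: 21.0 × (9.60/11.77) = 21.0 × 0.815633 = 17.1283
soap: 18.3 × (2.89/2.48) = 18.3 × 1.165323 = 21.3254
fish: 25.1 × (8.36/7.23) = 25.1 × 1.156293 = 29.0230
Index = Σ wᵢ·(p₁ᵢ/p₀ᵢ) = 19.1579 + 16.0670 + 8.5675 + 17.1283 + 21.3254 + 29.0230 = 111.2691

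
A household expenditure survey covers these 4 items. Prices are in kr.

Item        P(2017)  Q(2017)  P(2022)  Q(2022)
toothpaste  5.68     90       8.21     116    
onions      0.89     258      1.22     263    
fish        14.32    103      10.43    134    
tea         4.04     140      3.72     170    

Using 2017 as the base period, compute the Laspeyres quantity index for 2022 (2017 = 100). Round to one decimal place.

Laspeyres quantity index uses base-period prices as weights.
ΣP(2017)·Q(2022) = 5.68×116 + 0.89×263 + 14.32×134 + 4.04×170 = 658.88 + 234.07 + 1918.88 + 686.8 = 3498.63
ΣP(2017)·Q(2017) = 5.68×90 + 0.89×258 + 14.32×103 + 4.04×140 = 511.2 + 229.62 + 1474.96 + 565.6 = 2781.38
Index = 3498.63 / 2781.38 × 100 = 125.7876

125.8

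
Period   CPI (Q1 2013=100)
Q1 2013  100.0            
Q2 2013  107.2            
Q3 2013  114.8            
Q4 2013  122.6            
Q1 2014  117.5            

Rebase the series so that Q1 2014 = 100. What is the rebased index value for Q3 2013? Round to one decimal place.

97.7

Rebased(Q3 2013) = 114.8 / 117.5 × 100 = 97.7021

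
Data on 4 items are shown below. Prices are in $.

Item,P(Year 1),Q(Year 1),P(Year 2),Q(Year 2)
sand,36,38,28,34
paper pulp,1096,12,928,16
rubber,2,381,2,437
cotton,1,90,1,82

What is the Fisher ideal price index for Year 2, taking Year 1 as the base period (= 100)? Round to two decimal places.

Laspeyres component (base-period weights):
ΣP(Year 2)Q(Year 1) = 28×38 + 928×12 + 2×381 + 1×90 = 1064 + 11136 + 762 + 90 = 13052
ΣP(Year 1)Q(Year 1) = 36×38 + 1096×12 + 2×381 + 1×90 = 1368 + 13152 + 762 + 90 = 15372
L = 13052 / 15372 × 100 = 84.9076
Paasche component (current-period weights):
ΣP(Year 2)Q(Year 2) = 28×34 + 928×16 + 2×437 + 1×82 = 952 + 14848 + 874 + 82 = 16756
ΣP(Year 1)Q(Year 2) = 36×34 + 1096×16 + 2×437 + 1×82 = 1224 + 17536 + 874 + 82 = 19716
P = 16756 / 19716 × 100 = 84.9868
Fisher = √(L × P) = √(84.9076 × 84.9868) = 84.9472

84.95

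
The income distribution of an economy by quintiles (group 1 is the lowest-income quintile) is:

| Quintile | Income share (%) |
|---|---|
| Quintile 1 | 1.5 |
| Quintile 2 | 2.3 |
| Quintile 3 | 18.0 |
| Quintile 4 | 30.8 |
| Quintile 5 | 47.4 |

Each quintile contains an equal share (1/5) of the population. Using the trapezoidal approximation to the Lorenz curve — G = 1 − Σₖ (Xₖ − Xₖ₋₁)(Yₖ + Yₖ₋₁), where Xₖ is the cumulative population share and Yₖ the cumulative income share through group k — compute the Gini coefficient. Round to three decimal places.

Cumulative income shares Yₖ: 0.0150, 0.0380, 0.2180, 0.5260, 1.0000
Σ (Xₖ−Xₖ₋₁)(Yₖ+Yₖ₋₁) = (1/5)(0.0150+0.0000) + (1/5)(0.0380+0.0150) + (1/5)(0.2180+0.0380) + (1/5)(0.5260+0.2180) + (1/5)(1.0000+0.5260)
  = 0.0030 + 0.0106 + 0.0512 + 0.1488 + 0.3052 = 0.5188
G = 1 − 0.5188 = 0.4812

0.481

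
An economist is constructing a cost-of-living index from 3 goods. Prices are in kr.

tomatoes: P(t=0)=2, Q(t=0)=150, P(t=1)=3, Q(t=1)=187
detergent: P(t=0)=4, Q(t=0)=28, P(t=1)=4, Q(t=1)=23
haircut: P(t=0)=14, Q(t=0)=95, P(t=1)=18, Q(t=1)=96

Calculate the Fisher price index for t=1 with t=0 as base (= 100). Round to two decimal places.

130.98

Laspeyres component (base-period weights):
ΣP(t=1)Q(t=0) = 3×150 + 4×28 + 18×95 = 450 + 112 + 1710 = 2272
ΣP(t=0)Q(t=0) = 2×150 + 4×28 + 14×95 = 300 + 112 + 1330 = 1742
L = 2272 / 1742 × 100 = 130.4248
Paasche component (current-period weights):
ΣP(t=1)Q(t=1) = 3×187 + 4×23 + 18×96 = 561 + 92 + 1728 = 2381
ΣP(t=0)Q(t=1) = 2×187 + 4×23 + 14×96 = 374 + 92 + 1344 = 1810
P = 2381 / 1810 × 100 = 131.5470
Fisher = √(L × P) = √(130.4248 × 131.5470) = 130.9847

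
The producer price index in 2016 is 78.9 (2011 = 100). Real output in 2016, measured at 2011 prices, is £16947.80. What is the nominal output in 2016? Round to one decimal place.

Nominal = Real × (Index/100) = 16947.80 × (78.9/100)
        = 16947.80 × 0.789 = 13371.8142

13371.8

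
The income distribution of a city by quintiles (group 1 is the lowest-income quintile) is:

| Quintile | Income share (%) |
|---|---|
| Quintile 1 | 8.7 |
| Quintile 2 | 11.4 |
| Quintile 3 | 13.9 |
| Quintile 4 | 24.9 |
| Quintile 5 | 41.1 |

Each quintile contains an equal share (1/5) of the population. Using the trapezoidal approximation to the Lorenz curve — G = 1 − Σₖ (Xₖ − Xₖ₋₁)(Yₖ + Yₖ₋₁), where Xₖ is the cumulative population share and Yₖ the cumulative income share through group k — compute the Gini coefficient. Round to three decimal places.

Cumulative income shares Yₖ: 0.0870, 0.2010, 0.3400, 0.5890, 1.0000
Σ (Xₖ−Xₖ₋₁)(Yₖ+Yₖ₋₁) = (1/5)(0.0870+0.0000) + (1/5)(0.2010+0.0870) + (1/5)(0.3400+0.2010) + (1/5)(0.5890+0.3400) + (1/5)(1.0000+0.5890)
  = 0.0174 + 0.0576 + 0.1082 + 0.1858 + 0.3178 = 0.6868
G = 1 − 0.6868 = 0.3132

0.313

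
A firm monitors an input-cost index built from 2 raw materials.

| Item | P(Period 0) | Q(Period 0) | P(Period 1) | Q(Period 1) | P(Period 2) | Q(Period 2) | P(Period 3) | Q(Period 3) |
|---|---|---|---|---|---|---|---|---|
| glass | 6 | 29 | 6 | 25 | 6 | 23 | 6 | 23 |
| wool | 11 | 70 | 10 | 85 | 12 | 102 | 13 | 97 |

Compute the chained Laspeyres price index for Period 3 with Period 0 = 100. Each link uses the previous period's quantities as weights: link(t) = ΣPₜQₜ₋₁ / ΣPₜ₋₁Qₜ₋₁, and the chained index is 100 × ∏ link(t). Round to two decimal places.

Link Period 0→Period 1:
ΣP(Period 1)Q(Period 0) = 6×29 + 10×70 = 174 + 700 = 874
ΣP(Period 0)Q(Period 0) = 6×29 + 11×70 = 174 + 770 = 944
link = 874/944 = 0.925847
Link Period 1→Period 2:
ΣP(Period 2)Q(Period 1) = 6×25 + 12×85 = 150 + 1020 = 1170
ΣP(Period 1)Q(Period 1) = 6×25 + 10×85 = 150 + 850 = 1000
link = 1170/1000 = 1.170000
Link Period 2→Period 3:
ΣP(Period 3)Q(Period 2) = 6×23 + 13×102 = 138 + 1326 = 1464
ΣP(Period 2)Q(Period 2) = 6×23 + 12×102 = 138 + 1224 = 1362
link = 1464/1362 = 1.074890
Chained index = 100 × 0.925847 × 1.170000 × 1.074890 = 116.4365

116.44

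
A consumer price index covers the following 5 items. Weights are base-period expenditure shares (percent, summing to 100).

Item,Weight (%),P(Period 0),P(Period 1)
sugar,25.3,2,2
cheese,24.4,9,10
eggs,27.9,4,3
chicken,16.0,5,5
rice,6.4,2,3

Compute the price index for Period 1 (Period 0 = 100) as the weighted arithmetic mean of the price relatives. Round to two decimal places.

98.94

sugar: 25.3 × (2/2) = 25.3 × 1.000000 = 25.3000
cheese: 24.4 × (10/9) = 24.4 × 1.111111 = 27.1111
eggs: 27.9 × (3/4) = 27.9 × 0.750000 = 20.9250
chicken: 16.0 × (5/5) = 16.0 × 1.000000 = 16.0000
rice: 6.4 × (3/2) = 6.4 × 1.500000 = 9.6000
Index = Σ wᵢ·(p₁ᵢ/p₀ᵢ) = 25.3000 + 27.1111 + 20.9250 + 16.0000 + 9.6000 = 98.9361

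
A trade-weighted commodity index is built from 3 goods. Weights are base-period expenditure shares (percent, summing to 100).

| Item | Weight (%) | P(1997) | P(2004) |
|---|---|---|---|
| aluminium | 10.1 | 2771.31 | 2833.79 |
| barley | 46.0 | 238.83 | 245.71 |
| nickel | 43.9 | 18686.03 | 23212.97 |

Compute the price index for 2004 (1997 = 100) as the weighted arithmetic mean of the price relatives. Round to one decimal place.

aluminium: 10.1 × (2833.79/2771.31) = 10.1 × 1.022545 = 10.3277
barley: 46.0 × (245.71/238.83) = 46.0 × 1.028807 = 47.3251
nickel: 43.9 × (23212.97/18686.03) = 43.9 × 1.242263 = 54.5354
Index = Σ wᵢ·(p₁ᵢ/p₀ᵢ) = 10.3277 + 47.3251 + 54.5354 = 112.1882

112.2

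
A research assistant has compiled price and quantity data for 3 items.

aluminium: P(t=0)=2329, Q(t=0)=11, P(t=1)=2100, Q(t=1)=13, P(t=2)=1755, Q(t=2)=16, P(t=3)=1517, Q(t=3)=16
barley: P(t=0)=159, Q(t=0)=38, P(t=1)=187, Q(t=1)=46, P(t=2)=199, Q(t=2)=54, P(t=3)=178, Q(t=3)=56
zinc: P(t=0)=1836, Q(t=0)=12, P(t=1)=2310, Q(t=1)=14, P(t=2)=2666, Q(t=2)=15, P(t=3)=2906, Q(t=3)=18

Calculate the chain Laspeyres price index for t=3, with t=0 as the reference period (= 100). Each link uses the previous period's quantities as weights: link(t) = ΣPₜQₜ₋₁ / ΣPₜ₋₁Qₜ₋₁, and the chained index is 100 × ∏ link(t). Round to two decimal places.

Link t=0→t=1:
ΣP(t=1)Q(t=0) = 2100×11 + 187×38 + 2310×12 = 23100 + 7106 + 27720 = 57926
ΣP(t=0)Q(t=0) = 2329×11 + 159×38 + 1836×12 = 25619 + 6042 + 22032 = 53693
link = 57926/53693 = 1.078837
Link t=1→t=2:
ΣP(t=2)Q(t=1) = 1755×13 + 199×46 + 2666×14 = 22815 + 9154 + 37324 = 69293
ΣP(t=1)Q(t=1) = 2100×13 + 187×46 + 2310×14 = 27300 + 8602 + 32340 = 68242
link = 69293/68242 = 1.015401
Link t=2→t=3:
ΣP(t=3)Q(t=2) = 1517×16 + 178×54 + 2906×15 = 24272 + 9612 + 43590 = 77474
ΣP(t=2)Q(t=2) = 1755×16 + 199×54 + 2666×15 = 28080 + 10746 + 39990 = 78816
link = 77474/78816 = 0.982973
Chained index = 100 × 1.078837 × 1.015401 × 0.982973 = 107.6800

107.68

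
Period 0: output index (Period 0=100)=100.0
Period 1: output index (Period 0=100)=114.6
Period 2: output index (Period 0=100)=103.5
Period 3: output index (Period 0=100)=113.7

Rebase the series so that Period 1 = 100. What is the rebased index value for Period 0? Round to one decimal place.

87.3

Rebased(Period 0) = 100.0 / 114.6 × 100 = 87.2600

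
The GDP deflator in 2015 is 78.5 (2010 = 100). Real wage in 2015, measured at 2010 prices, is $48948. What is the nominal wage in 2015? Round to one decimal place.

38424.2

Nominal = Real × (Index/100) = 48948 × (78.5/100)
        = 48948 × 0.785 = 38424.1800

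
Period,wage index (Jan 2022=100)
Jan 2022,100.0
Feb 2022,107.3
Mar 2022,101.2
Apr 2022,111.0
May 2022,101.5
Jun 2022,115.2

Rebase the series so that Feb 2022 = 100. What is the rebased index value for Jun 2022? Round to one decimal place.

107.4

Rebased(Jun 2022) = 115.2 / 107.3 × 100 = 107.3625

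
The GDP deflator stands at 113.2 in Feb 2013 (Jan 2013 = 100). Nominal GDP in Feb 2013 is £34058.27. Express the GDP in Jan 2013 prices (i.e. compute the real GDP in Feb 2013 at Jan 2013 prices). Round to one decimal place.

Real = Nominal ÷ (Index/100) = 34058.27 ÷ (113.2/100)
     = 34058.27 ÷ 1.132 = 30086.8110

30086.8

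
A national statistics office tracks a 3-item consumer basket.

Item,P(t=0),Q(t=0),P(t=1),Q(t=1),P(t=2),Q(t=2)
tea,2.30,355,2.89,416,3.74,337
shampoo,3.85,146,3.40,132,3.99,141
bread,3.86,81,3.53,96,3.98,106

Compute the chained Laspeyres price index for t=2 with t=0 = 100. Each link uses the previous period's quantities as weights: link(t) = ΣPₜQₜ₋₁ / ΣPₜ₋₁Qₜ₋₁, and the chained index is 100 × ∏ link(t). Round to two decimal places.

132.42

Link t=0→t=1:
ΣP(t=1)Q(t=0) = 2.89×355 + 3.40×146 + 3.53×81 = 1025.95 + 496.4 + 285.93 = 1808.28
ΣP(t=0)Q(t=0) = 2.30×355 + 3.85×146 + 3.86×81 = 816.5 + 562.1 + 312.66 = 1691.26
link = 1808.28/1691.26 = 1.069191
Link t=1→t=2:
ΣP(t=2)Q(t=1) = 3.74×416 + 3.99×132 + 3.98×96 = 1555.84 + 526.68 + 382.08 = 2464.6
ΣP(t=1)Q(t=1) = 2.89×416 + 3.40×132 + 3.53×96 = 1202.24 + 448.8 + 338.88 = 1989.92
link = 2464.6/1989.92 = 1.238542
Chained index = 100 × 1.069191 × 1.238542 = 132.4238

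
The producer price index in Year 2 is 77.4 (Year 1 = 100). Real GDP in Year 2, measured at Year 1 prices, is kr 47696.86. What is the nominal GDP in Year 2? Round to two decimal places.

36917.37

Nominal = Real × (Index/100) = 47696.86 × (77.4/100)
        = 47696.86 × 0.774 = 36917.3696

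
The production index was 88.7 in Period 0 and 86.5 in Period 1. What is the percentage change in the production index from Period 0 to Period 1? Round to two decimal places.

Change = (86.5 − 88.7) / 88.7 × 100
       = -2.2 / 88.7 × 100 = -2.4803%

-2.48%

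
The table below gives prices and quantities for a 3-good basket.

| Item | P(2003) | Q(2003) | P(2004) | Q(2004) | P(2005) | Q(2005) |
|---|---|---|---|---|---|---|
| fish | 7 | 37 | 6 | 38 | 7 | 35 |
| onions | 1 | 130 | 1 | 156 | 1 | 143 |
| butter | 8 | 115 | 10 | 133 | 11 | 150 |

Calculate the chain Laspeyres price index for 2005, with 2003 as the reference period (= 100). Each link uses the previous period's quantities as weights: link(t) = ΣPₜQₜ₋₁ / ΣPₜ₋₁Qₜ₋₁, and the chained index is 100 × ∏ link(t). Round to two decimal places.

126.19

Link 2003→2004:
ΣP(2004)Q(2003) = 6×37 + 1×130 + 10×115 = 222 + 130 + 1150 = 1502
ΣP(2003)Q(2003) = 7×37 + 1×130 + 8×115 = 259 + 130 + 920 = 1309
link = 1502/1309 = 1.147441
Link 2004→2005:
ΣP(2005)Q(2004) = 7×38 + 1×156 + 11×133 = 266 + 156 + 1463 = 1885
ΣP(2004)Q(2004) = 6×38 + 1×156 + 10×133 = 228 + 156 + 1330 = 1714
link = 1885/1714 = 1.099767
Chained index = 100 × 1.147441 × 1.099767 = 126.1917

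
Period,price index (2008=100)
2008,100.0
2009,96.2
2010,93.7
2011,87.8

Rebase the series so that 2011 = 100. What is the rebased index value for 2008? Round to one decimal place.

Rebased(2008) = 100.0 / 87.8 × 100 = 113.8952

113.9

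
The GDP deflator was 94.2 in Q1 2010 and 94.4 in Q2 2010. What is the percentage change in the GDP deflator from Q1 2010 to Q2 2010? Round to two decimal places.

Change = (94.4 − 94.2) / 94.2 × 100
       = 0.2 / 94.2 × 100 = 0.2123%

0.21%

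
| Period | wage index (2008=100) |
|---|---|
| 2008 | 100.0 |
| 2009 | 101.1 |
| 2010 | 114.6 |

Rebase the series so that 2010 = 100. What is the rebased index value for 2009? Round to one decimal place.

88.2

Rebased(2009) = 101.1 / 114.6 × 100 = 88.2199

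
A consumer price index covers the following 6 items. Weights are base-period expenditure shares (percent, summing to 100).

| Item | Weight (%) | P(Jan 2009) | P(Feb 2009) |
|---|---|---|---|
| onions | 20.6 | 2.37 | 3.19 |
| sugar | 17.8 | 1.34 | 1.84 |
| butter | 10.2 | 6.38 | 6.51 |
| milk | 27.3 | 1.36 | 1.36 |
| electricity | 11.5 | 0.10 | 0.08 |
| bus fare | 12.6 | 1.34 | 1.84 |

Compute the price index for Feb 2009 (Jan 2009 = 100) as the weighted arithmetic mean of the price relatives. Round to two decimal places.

116.38

onions: 20.6 × (3.19/2.37) = 20.6 × 1.345992 = 27.7274
sugar: 17.8 × (1.84/1.34) = 17.8 × 1.373134 = 24.4418
butter: 10.2 × (6.51/6.38) = 10.2 × 1.020376 = 10.4078
milk: 27.3 × (1.36/1.36) = 27.3 × 1.000000 = 27.3000
electricity: 11.5 × (0.08/0.10) = 11.5 × 0.800000 = 9.2000
bus fare: 12.6 × (1.84/1.34) = 12.6 × 1.373134 = 17.3015
Index = Σ wᵢ·(p₁ᵢ/p₀ᵢ) = 27.7274 + 24.4418 + 10.4078 + 27.3000 + 9.2000 + 17.3015 = 116.3785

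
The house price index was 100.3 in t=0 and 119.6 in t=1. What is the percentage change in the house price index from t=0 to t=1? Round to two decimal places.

19.24%

Change = (119.6 − 100.3) / 100.3 × 100
       = 19.3 / 100.3 × 100 = 19.2423%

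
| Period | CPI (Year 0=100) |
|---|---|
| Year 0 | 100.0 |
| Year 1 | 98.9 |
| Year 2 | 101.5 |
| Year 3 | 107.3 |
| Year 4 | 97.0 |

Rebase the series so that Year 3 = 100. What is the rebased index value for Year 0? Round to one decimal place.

93.2

Rebased(Year 0) = 100.0 / 107.3 × 100 = 93.1966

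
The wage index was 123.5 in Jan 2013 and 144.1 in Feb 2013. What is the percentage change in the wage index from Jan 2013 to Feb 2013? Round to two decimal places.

Change = (144.1 − 123.5) / 123.5 × 100
       = 20.6 / 123.5 × 100 = 16.6802%

16.68%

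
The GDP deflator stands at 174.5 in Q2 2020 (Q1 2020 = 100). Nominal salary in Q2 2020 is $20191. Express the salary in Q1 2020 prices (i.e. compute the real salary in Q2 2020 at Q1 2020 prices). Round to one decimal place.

Real = Nominal ÷ (Index/100) = 20191 ÷ (174.5/100)
     = 20191 ÷ 1.745 = 11570.7736

11570.8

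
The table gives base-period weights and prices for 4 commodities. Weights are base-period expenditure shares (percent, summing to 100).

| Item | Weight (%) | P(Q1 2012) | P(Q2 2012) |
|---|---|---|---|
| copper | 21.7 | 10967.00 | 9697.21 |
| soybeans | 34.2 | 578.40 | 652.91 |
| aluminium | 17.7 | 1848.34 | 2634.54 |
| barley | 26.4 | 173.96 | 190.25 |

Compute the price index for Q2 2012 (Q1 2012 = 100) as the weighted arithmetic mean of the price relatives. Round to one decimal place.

copper: 21.7 × (9697.21/10967.00) = 21.7 × 0.884217 = 19.1875
soybeans: 34.2 × (652.91/578.40) = 34.2 × 1.128821 = 38.6057
aluminium: 17.7 × (2634.54/1848.34) = 17.7 × 1.425355 = 25.2288
barley: 26.4 × (190.25/173.96) = 26.4 × 1.093642 = 28.8722
Index = Σ wᵢ·(p₁ᵢ/p₀ᵢ) = 19.1875 + 38.6057 + 25.2288 + 28.8722 = 111.8941

111.9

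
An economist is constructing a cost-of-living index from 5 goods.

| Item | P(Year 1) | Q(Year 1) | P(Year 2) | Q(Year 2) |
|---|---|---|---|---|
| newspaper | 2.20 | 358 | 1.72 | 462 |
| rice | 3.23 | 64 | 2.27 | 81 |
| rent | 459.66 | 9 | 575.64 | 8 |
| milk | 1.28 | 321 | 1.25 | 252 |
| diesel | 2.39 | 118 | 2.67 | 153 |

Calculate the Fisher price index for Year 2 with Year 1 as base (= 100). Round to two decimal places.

113.03

Laspeyres component (base-period weights):
ΣP(Year 2)Q(Year 1) = 1.72×358 + 2.27×64 + 575.64×9 + 1.25×321 + 2.67×118 = 615.76 + 145.28 + 5180.76 + 401.25 + 315.06 = 6658.11
ΣP(Year 1)Q(Year 1) = 2.20×358 + 3.23×64 + 459.66×9 + 1.28×321 + 2.39×118 = 787.6 + 206.72 + 4136.94 + 410.88 + 282.02 = 5824.16
L = 6658.11 / 5824.16 × 100 = 114.3188
Paasche component (current-period weights):
ΣP(Year 2)Q(Year 2) = 1.72×462 + 2.27×81 + 575.64×8 + 1.25×252 + 2.67×153 = 794.64 + 183.87 + 4605.12 + 315 + 408.51 = 6307.14
ΣP(Year 1)Q(Year 2) = 2.20×462 + 3.23×81 + 459.66×8 + 1.28×252 + 2.39×153 = 1016.4 + 261.63 + 3677.28 + 322.56 + 365.67 = 5643.54
P = 6307.14 / 5643.54 × 100 = 111.7586
Fisher = √(L × P) = √(114.3188 × 111.7586) = 113.0314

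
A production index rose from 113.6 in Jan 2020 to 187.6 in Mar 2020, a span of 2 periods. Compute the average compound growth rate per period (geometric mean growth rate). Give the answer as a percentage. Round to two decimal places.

Growth factor = (187.6/113.6)^(1/2) = (1.651408)^(1/2) = 1.285071
Growth rate = 1.285071 − 1 = 0.285071 = 28.5071%

28.51%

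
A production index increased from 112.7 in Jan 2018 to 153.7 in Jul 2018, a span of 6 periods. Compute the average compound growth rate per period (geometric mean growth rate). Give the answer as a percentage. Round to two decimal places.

5.31%

Growth factor = (153.7/112.7)^(1/6) = (1.363798)^(1/6) = 1.053073
Growth rate = 1.053073 − 1 = 0.053073 = 5.3073%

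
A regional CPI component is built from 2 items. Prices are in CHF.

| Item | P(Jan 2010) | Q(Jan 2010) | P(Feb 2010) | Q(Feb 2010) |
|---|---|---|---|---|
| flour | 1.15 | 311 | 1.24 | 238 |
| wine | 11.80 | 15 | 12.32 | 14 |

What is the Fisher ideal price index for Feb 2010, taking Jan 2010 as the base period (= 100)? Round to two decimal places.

106.62

Laspeyres component (base-period weights):
ΣP(Feb 2010)Q(Jan 2010) = 1.24×311 + 12.32×15 = 385.64 + 184.8 = 570.44
ΣP(Jan 2010)Q(Jan 2010) = 1.15×311 + 11.80×15 = 357.65 + 177 = 534.65
L = 570.44 / 534.65 × 100 = 106.6941
Paasche component (current-period weights):
ΣP(Feb 2010)Q(Feb 2010) = 1.24×238 + 12.32×14 = 295.12 + 172.48 = 467.6
ΣP(Jan 2010)Q(Feb 2010) = 1.15×238 + 11.80×14 = 273.7 + 165.2 = 438.9
P = 467.6 / 438.9 × 100 = 106.5391
Fisher = √(L × P) = √(106.6941 × 106.5391) = 106.6166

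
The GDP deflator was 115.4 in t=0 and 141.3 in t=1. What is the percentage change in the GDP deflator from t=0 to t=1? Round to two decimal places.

22.44%

Change = (141.3 − 115.4) / 115.4 × 100
       = 25.9 / 115.4 × 100 = 22.4437%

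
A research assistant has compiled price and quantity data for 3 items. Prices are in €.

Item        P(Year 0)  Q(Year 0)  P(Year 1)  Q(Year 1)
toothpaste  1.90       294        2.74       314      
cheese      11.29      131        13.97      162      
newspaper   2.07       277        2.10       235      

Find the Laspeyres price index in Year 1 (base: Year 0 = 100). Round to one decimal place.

Laspeyres price index uses base-period quantities as weights.
ΣP(Year 1)·Q(Year 0) = 2.74×294 + 13.97×131 + 2.10×277 = 805.56 + 1830.07 + 581.7 = 3217.33
ΣP(Year 0)·Q(Year 0) = 1.90×294 + 11.29×131 + 2.07×277 = 558.6 + 1478.99 + 573.39 = 2610.98
Index = 3217.33 / 2610.98 × 100 = 123.2231

123.2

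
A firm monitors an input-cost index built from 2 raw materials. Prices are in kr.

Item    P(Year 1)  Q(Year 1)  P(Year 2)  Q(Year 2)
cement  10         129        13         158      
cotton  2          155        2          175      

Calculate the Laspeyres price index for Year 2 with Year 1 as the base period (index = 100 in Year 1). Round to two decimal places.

Laspeyres price index uses base-period quantities as weights.
ΣP(Year 2)·Q(Year 1) = 13×129 + 2×155 = 1677 + 310 = 1987
ΣP(Year 1)·Q(Year 1) = 10×129 + 2×155 = 1290 + 310 = 1600
Index = 1987 / 1600 × 100 = 124.1875

124.19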